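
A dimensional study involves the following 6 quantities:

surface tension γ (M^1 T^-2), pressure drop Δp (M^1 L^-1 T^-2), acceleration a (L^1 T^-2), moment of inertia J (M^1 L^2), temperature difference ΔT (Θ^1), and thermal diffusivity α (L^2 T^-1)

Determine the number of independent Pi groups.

There are 6 variables and 4 base dimensions (M, L, T, Θ).
The dimension matrix has rank 4.
Independent dimensionless groups: 6 − 4 = 2.

2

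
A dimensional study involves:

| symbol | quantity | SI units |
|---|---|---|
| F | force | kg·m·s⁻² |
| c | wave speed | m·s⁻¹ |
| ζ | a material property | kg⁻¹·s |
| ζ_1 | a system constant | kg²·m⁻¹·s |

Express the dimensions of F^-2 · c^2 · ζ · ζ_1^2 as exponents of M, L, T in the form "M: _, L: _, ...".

Collect each base-dimension exponent across the product:
  M: −2·(1) + 2·(0) + (-1) + 2·(2) = 1
  L: −2·(1) + 2·(1) + (0) + 2·(-1) = -2
  T: −2·(-2) + 2·(-1) + (1) + 2·(1) = 5
So the dimensions are [M L⁻² T⁵].

M: 1, L: -2, T: 5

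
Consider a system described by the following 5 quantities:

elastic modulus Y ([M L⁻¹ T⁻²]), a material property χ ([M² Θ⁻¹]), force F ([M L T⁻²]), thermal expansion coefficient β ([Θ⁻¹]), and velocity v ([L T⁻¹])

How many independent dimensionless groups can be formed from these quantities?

There are 5 variables and 4 base dimensions (M, L, T, Θ).
The dimension matrix has rank 4.
Independent dimensionless groups: 5 − 4 = 1.

1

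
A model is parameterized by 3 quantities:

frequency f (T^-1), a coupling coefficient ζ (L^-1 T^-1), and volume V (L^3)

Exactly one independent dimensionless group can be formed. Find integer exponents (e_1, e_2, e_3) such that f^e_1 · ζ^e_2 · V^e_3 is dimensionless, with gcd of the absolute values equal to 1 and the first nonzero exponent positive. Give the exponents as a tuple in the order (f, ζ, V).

(3, -3, -1)

L: e_1·(0) + e_2·(-1) + e_3·(3) = 0
T: e_1·(-1) + e_2·(-1) + e_3·(0) = 0
Solving this homogeneous linear system for the smallest-integer solution (first nonzero entry positive) gives (3, -3, -1).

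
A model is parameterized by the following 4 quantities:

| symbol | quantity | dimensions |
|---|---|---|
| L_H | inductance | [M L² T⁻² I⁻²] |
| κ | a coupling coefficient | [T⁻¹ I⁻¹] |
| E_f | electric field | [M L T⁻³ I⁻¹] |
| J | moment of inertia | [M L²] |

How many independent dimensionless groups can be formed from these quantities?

There are 4 variables and 4 base dimensions (M, L, T, I).
The dimension matrix has rank 3 (less than 4: the dimension vectors are linearly dependent).
Independent dimensionless groups: 4 − 3 = 1.

1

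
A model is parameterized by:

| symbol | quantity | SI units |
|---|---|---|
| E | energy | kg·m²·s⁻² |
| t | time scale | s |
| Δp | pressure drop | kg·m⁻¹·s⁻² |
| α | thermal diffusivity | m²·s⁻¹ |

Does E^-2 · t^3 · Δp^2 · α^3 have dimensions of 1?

yes

Sum the exponent of each base dimension across the product:
  M: −2·[E]_M + 3·[t]_M + 2·[Δp]_M + 3·[α]_M = −2·(1) + 3·(0) + 2·(1) + 3·(0) = 0
  L: −2·[E]_L + 3·[t]_L + 2·[Δp]_L + 3·[α]_L = −2·(2) + 3·(0) + 2·(-1) + 3·(2) = 0
  T: −2·[E]_T + 3·[t]_T + 2·[Δp]_T + 3·[α]_T = −2·(-2) + 3·(1) + 2·(-2) + 3·(-1) = 0
All base exponents vanish — dimensionless.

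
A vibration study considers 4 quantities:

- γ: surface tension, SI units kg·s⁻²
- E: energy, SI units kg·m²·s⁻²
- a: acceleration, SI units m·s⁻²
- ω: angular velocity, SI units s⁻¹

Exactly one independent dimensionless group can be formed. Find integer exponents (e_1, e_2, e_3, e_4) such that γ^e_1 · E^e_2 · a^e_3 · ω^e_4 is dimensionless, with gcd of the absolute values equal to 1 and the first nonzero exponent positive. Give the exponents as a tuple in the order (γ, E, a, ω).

(1, -1, 2, -4)

M: e_1·(1) + e_2·(1) + e_3·(0) + e_4·(0) = 0
L: e_1·(0) + e_2·(2) + e_3·(1) + e_4·(0) = 0
T: e_1·(-2) + e_2·(-2) + e_3·(-2) + e_4·(-1) = 0
Solving this homogeneous linear system for the smallest-integer solution (first nonzero entry positive) gives (1, -1, 2, -4).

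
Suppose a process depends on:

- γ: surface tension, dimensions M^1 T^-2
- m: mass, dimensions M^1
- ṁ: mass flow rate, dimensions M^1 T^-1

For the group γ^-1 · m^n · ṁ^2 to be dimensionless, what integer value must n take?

Balance the M exponent: (1)·n from m, plus −(1) + 2·(1) = 1 from the rest, must sum to zero.
n + 1 = 0, so n = -1.

-1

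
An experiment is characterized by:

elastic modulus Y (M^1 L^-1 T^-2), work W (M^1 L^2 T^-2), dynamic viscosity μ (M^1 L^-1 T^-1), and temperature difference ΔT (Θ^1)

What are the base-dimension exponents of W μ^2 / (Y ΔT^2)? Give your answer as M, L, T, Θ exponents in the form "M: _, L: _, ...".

Collect each base-dimension exponent across the product:
  M: −(1) + (1) + 2·(1) − 2·(0) = 2
  L: −(-1) + (2) + 2·(-1) − 2·(0) = 1
  T: −(-2) + (-2) + 2·(-1) − 2·(0) = -2
  Θ: −(0) + (0) + 2·(0) − 2·(1) = -2
So the dimensions are [M² L T⁻² Θ⁻²].

M: 2, L: 1, T: -2, Θ: -2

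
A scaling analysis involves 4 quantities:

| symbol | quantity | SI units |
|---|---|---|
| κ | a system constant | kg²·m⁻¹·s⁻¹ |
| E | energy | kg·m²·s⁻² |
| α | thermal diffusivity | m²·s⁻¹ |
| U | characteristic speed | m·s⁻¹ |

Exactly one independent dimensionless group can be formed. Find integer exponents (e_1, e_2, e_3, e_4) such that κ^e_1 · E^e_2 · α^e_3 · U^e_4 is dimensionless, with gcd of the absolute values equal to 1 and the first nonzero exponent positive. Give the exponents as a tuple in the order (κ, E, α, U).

M: e_1·(2) + e_2·(1) + e_3·(0) + e_4·(0) = 0
L: e_1·(-1) + e_2·(2) + e_3·(2) + e_4·(1) = 0
T: e_1·(-1) + e_2·(-2) + e_3·(-1) + e_4·(-1) = 0
Solving this homogeneous linear system for the smallest-integer solution (first nonzero entry positive) gives (1, -2, 2, 1).

(1, -2, 2, 1)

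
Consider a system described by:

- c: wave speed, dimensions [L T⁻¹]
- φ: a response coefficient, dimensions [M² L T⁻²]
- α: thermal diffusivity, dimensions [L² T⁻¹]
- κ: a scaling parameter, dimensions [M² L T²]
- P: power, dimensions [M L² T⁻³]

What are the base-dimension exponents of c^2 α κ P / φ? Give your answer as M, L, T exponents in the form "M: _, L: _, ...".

M: 1, L: 6, T: -2

Collect each base-dimension exponent across the product:
  M: 2·(0) − (2) + (0) + (2) + (1) = 1
  L: 2·(1) − (1) + (2) + (1) + (2) = 6
  T: 2·(-1) − (-2) + (-1) + (2) + (-3) = -2
So the dimensions are [M L⁶ T⁻²].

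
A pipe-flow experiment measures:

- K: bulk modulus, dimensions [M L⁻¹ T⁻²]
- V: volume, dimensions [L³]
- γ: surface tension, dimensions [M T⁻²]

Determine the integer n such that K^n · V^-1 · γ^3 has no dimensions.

Balance the M exponent: (1)·n from K, plus −(0) + 3·(1) = 3 from the rest, must sum to zero.
n + 3 = 0, so n = -3.

-3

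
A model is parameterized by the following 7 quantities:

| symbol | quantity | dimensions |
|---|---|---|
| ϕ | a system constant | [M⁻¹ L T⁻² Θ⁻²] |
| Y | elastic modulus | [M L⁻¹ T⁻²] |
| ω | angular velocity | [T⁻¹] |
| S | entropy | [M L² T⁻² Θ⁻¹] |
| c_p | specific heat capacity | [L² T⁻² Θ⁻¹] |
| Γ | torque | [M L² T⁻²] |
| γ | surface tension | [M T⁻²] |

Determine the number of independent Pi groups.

3

There are 7 variables and 4 base dimensions (M, L, T, Θ).
The dimension matrix has rank 4.
Independent dimensionless groups: 7 − 4 = 3.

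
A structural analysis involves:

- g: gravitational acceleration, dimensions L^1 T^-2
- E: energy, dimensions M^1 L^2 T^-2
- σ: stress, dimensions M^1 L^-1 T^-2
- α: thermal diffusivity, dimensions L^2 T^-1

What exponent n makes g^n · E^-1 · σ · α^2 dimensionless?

-1

Balance the L exponent: (1)·n from g, plus −(2) + (-1) + 2·(2) = 1 from the rest, must sum to zero.
n + 1 = 0, so n = -1.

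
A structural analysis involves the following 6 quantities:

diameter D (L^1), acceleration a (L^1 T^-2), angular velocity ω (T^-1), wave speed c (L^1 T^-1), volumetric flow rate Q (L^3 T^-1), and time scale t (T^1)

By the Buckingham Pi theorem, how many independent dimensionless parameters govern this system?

4

There are 6 variables and 2 base dimensions (L, T).
The dimension matrix has rank 2.
Independent dimensionless groups: 6 − 2 = 4.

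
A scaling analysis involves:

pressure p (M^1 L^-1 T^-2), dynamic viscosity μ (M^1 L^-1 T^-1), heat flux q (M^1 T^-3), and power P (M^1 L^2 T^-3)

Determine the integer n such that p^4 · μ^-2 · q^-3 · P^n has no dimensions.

Balance the M exponent: (1)·n from P, plus 4·(1) − 2·(1) − 3·(1) = -1 from the rest, must sum to zero.
n − 1 = 0, so n = 1.

1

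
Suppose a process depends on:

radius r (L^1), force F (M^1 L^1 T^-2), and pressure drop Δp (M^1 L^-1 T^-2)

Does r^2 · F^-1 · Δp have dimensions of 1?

Sum the exponent of each base dimension across the product:
  M: 2·[r]_M − [F]_M + [Δp]_M = 2·(0) − (1) + (1) = 0
  L: 2·[r]_L − [F]_L + [Δp]_L = 2·(1) − (1) + (-1) = 0
  T: 2·[r]_T − [F]_T + [Δp]_T = 2·(0) − (-2) + (-2) = 0
All base exponents vanish — dimensionless.

yes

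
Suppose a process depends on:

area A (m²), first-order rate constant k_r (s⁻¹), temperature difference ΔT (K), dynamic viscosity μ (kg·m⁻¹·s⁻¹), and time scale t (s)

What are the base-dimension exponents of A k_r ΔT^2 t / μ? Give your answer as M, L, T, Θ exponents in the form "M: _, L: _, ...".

Collect each base-dimension exponent across the product:
  M: (0) + (0) + 2·(0) − (1) + (0) = -1
  L: (2) + (0) + 2·(0) − (-1) + (0) = 3
  T: (0) + (-1) + 2·(0) − (-1) + (1) = 1
  Θ: (0) + (0) + 2·(1) − (0) + (0) = 2
So the dimensions are [M⁻¹ L³ T Θ²].

M: -1, L: 3, T: 1, Θ: 2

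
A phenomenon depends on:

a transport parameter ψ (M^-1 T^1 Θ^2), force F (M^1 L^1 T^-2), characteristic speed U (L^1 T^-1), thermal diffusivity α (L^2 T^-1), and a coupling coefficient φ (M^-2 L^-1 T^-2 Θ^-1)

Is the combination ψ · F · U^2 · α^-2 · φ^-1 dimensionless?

no

Sum the exponent of each base dimension across the product:
  M: [ψ]_M + [F]_M + 2·[U]_M − 2·[α]_M − [φ]_M = (-1) + (1) + 2·(0) − 2·(0) − (-2) = 2
  L: [ψ]_L + [F]_L + 2·[U]_L − 2·[α]_L − [φ]_L = (0) + (1) + 2·(1) − 2·(2) − (-1) = 0
  T: [ψ]_T + [F]_T + 2·[U]_T − 2·[α]_T − [φ]_T = (1) + (-2) + 2·(-1) − 2·(-1) − (-2) = 1
  Θ: [ψ]_Θ + [F]_Θ + 2·[U]_Θ − 2·[α]_Θ − [φ]_Θ = (2) + (0) + 2·(0) − 2·(0) − (-1) = 3
Net dimensions [M² T Θ³] ≠ [1] — not dimensionless.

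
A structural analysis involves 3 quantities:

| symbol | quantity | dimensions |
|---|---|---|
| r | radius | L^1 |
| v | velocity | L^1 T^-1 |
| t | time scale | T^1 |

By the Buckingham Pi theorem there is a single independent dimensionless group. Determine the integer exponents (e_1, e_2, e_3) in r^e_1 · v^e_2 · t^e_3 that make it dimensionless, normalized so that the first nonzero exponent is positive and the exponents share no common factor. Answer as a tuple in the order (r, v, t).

(1, -1, -1)

L: e_1·(1) + e_2·(1) + e_3·(0) = 0
T: e_1·(0) + e_2·(-1) + e_3·(1) = 0
Solving this homogeneous linear system for the smallest-integer solution (first nonzero entry positive) gives (1, -1, -1).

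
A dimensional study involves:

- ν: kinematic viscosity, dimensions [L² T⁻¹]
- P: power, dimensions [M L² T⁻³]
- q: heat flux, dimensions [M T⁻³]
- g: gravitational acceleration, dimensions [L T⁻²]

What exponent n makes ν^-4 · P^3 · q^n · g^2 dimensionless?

-3

Balance the M exponent: (1)·n from q, plus −4·(0) + 3·(1) + 2·(0) = 3 from the rest, must sum to zero.
n + 3 = 0, so n = -3.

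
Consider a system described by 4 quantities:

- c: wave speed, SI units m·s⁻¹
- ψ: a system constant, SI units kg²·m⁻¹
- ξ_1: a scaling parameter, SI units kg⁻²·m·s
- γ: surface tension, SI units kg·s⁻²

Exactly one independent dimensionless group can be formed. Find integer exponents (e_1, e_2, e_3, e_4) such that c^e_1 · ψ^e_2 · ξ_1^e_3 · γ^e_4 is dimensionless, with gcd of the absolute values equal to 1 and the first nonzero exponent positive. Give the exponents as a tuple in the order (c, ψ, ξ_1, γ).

(1, -2, -3, -2)

M: e_1·(0) + e_2·(2) + e_3·(-2) + e_4·(1) = 0
L: e_1·(1) + e_2·(-1) + e_3·(1) + e_4·(0) = 0
T: e_1·(-1) + e_2·(0) + e_3·(1) + e_4·(-2) = 0
Solving this homogeneous linear system for the smallest-integer solution (first nonzero entry positive) gives (1, -2, -3, -2).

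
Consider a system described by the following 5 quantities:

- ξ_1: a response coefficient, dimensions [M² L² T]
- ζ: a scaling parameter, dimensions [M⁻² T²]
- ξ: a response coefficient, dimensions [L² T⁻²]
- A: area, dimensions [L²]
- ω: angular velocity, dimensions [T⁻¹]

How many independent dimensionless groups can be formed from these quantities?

2

There are 5 variables and 3 base dimensions (M, L, T).
The dimension matrix has rank 3.
Independent dimensionless groups: 5 − 3 = 2.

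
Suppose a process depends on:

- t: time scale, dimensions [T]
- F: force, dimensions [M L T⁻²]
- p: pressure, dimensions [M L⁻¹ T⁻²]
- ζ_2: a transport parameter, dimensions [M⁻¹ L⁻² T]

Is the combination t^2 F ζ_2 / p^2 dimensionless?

no

Sum the exponent of each base dimension across the product:
  M: 2·[t]_M + [F]_M − 2·[p]_M + [ζ_2]_M = 2·(0) + (1) − 2·(1) + (-1) = -2
  L: 2·[t]_L + [F]_L − 2·[p]_L + [ζ_2]_L = 2·(0) + (1) − 2·(-1) + (-2) = 1
  T: 2·[t]_T + [F]_T − 2·[p]_T + [ζ_2]_T = 2·(1) + (-2) − 2·(-2) + (1) = 5
Net dimensions [M⁻² L T⁵] ≠ [1] — not dimensionless.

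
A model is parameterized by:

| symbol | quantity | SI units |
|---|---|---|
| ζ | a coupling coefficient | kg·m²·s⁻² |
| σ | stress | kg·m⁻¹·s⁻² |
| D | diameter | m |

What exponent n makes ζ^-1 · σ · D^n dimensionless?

3

Balance the L exponent: (1)·n from D, plus −(2) + (-1) = -3 from the rest, must sum to zero.
n − 3 = 0, so n = 3.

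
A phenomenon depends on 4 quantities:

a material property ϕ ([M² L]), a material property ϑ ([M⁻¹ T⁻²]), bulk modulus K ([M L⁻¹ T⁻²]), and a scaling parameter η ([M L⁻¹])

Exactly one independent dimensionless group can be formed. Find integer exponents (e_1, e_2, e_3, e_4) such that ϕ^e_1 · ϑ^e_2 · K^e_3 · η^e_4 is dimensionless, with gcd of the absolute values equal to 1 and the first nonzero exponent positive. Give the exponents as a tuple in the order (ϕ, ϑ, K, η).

M: e_1·(2) + e_2·(-1) + e_3·(1) + e_4·(1) = 0
L: e_1·(1) + e_2·(0) + e_3·(-1) + e_4·(-1) = 0
T: e_1·(0) + e_2·(-2) + e_3·(-2) + e_4·(0) = 0
Solving this homogeneous linear system for the smallest-integer solution (first nonzero entry positive) gives (1, 3, -3, 4).

(1, 3, -3, 4)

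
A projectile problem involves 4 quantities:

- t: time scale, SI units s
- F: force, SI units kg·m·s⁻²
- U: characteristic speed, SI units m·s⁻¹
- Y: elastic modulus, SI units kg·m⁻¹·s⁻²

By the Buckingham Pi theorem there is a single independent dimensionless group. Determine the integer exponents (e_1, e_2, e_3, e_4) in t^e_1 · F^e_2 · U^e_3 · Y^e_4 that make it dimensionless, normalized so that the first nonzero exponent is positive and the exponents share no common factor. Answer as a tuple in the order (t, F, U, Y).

M: e_1·(0) + e_2·(1) + e_3·(0) + e_4·(1) = 0
L: e_1·(0) + e_2·(1) + e_3·(1) + e_4·(-1) = 0
T: e_1·(1) + e_2·(-2) + e_3·(-1) + e_4·(-2) = 0
Solving this homogeneous linear system for the smallest-integer solution (first nonzero entry positive) gives (2, -1, 2, 1).

(2, -1, 2, 1)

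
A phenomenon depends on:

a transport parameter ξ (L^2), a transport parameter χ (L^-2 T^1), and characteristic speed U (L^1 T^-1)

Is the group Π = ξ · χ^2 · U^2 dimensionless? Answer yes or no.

yes

Sum the exponent of each base dimension across the product:
  L: [ξ]_L + 2·[χ]_L + 2·[U]_L = (2) + 2·(-2) + 2·(1) = 0
  T: [ξ]_T + 2·[χ]_T + 2·[U]_T = (0) + 2·(1) + 2·(-1) = 0
All base exponents vanish — dimensionless.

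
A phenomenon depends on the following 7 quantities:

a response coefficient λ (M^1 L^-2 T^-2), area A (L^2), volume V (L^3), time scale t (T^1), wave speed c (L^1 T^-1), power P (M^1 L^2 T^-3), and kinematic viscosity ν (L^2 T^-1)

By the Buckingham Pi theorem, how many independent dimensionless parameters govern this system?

There are 7 variables and 3 base dimensions (M, L, T).
The dimension matrix has rank 3.
Independent dimensionless groups: 7 − 3 = 4.

4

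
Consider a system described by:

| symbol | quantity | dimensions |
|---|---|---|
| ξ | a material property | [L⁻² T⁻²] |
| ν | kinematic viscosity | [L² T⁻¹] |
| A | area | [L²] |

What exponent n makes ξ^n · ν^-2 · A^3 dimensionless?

Balance the L exponent: (-2)·n from ξ, plus −2·(2) + 3·(2) = 2 from the rest, must sum to zero.
-2n + 2 = 0, so n = 1.

1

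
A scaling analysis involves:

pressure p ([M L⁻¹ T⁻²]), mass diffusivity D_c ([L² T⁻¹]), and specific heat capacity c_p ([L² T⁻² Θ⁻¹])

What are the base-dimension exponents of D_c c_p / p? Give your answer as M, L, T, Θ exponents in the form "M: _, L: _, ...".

M: -1, L: 5, T: -1, Θ: -1

Collect each base-dimension exponent across the product:
  M: −(1) + (0) + (0) = -1
  L: −(-1) + (2) + (2) = 5
  T: −(-2) + (-1) + (-2) = -1
  Θ: −(0) + (0) + (-1) = -1
So the dimensions are [M⁻¹ L⁵ T⁻¹ Θ⁻¹].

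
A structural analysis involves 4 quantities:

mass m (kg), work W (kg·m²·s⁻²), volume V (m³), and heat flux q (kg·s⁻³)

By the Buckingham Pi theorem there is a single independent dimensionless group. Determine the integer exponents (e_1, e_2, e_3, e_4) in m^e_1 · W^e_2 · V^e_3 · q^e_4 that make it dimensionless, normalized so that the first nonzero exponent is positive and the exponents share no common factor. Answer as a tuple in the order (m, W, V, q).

(1, -3, 2, 2)

M: e_1·(1) + e_2·(1) + e_3·(0) + e_4·(1) = 0
L: e_1·(0) + e_2·(2) + e_3·(3) + e_4·(0) = 0
T: e_1·(0) + e_2·(-2) + e_3·(0) + e_4·(-3) = 0
Solving this homogeneous linear system for the smallest-integer solution (first nonzero entry positive) gives (1, -3, 2, 2).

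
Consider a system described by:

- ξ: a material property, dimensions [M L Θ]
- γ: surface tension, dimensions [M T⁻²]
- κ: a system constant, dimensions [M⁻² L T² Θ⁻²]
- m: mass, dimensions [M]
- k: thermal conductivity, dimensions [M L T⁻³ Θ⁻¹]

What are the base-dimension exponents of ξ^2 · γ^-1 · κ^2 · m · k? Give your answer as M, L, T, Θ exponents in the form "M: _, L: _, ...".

M: -1, L: 5, T: 3, Θ: -3

Collect each base-dimension exponent across the product:
  M: 2·(1) − (1) + 2·(-2) + (1) + (1) = -1
  L: 2·(1) − (0) + 2·(1) + (0) + (1) = 5
  T: 2·(0) − (-2) + 2·(2) + (0) + (-3) = 3
  Θ: 2·(1) − (0) + 2·(-2) + (0) + (-1) = -3
So the dimensions are [M⁻¹ L⁵ T³ Θ⁻³].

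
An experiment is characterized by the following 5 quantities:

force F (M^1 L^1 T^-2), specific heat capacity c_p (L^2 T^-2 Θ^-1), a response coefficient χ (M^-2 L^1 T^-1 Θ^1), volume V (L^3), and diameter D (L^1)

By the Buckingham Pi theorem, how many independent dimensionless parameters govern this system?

1

There are 5 variables and 4 base dimensions (M, L, T, Θ).
The dimension matrix has rank 4.
Independent dimensionless groups: 5 − 4 = 1.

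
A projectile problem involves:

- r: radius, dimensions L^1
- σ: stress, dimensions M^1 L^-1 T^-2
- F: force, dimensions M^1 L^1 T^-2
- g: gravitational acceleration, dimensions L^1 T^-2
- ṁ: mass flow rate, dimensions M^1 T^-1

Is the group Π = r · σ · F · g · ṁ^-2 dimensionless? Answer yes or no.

no

Sum the exponent of each base dimension across the product:
  M: [r]_M + [σ]_M + [F]_M + [g]_M − 2·[ṁ]_M = (0) + (1) + (1) + (0) − 2·(1) = 0
  L: [r]_L + [σ]_L + [F]_L + [g]_L − 2·[ṁ]_L = (1) + (-1) + (1) + (1) − 2·(0) = 2
  T: [r]_T + [σ]_T + [F]_T + [g]_T − 2·[ṁ]_T = (0) + (-2) + (-2) + (-2) − 2·(-1) = -4
Net dimensions [L² T⁻⁴] ≠ [1] — not dimensionless.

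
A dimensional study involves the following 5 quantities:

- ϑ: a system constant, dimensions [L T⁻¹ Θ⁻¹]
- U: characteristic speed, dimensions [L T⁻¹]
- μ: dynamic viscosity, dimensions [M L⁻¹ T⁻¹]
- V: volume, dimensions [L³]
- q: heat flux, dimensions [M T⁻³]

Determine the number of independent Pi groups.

1

There are 5 variables and 4 base dimensions (M, L, T, Θ).
The dimension matrix has rank 4.
Independent dimensionless groups: 5 − 4 = 1.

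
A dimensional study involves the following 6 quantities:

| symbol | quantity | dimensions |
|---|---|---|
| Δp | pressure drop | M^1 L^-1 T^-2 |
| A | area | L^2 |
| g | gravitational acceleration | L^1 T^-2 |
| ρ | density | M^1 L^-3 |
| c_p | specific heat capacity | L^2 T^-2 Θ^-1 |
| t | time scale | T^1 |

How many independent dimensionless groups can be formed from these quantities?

There are 6 variables and 4 base dimensions (M, L, T, Θ).
The dimension matrix has rank 4.
Independent dimensionless groups: 6 − 4 = 2.

2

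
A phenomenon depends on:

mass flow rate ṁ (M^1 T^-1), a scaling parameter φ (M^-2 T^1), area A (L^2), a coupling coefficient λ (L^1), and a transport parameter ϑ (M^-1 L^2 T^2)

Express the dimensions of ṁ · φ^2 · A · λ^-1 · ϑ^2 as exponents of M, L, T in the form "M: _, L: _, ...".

M: -5, L: 5, T: 5

Collect each base-dimension exponent across the product:
  M: (1) + 2·(-2) + (0) − (0) + 2·(-1) = -5
  L: (0) + 2·(0) + (2) − (1) + 2·(2) = 5
  T: (-1) + 2·(1) + (0) − (0) + 2·(2) = 5
So the dimensions are [M⁻⁵ L⁵ T⁵].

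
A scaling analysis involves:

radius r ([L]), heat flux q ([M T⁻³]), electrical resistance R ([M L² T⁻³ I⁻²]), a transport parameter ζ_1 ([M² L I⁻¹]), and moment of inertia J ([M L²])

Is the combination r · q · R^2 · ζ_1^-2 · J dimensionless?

no

Sum the exponent of each base dimension across the product:
  M: [r]_M + [q]_M + 2·[R]_M − 2·[ζ_1]_M + [J]_M = (0) + (1) + 2·(1) − 2·(2) + (1) = 0
  L: [r]_L + [q]_L + 2·[R]_L − 2·[ζ_1]_L + [J]_L = (1) + (0) + 2·(2) − 2·(1) + (2) = 5
  T: [r]_T + [q]_T + 2·[R]_T − 2·[ζ_1]_T + [J]_T = (0) + (-3) + 2·(-3) − 2·(0) + (0) = -9
  I: [r]_I + [q]_I + 2·[R]_I − 2·[ζ_1]_I + [J]_I = (0) + (0) + 2·(-2) − 2·(-1) + (0) = -2
Net dimensions [L⁵ T⁻⁹ I⁻²] ≠ [1] — not dimensionless.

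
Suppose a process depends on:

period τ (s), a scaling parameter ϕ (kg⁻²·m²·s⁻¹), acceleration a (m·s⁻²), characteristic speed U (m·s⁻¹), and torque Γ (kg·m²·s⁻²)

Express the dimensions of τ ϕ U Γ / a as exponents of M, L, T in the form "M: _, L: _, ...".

Collect each base-dimension exponent across the product:
  M: (0) + (-2) − (0) + (0) + (1) = -1
  L: (0) + (2) − (1) + (1) + (2) = 4
  T: (1) + (-1) − (-2) + (-1) + (-2) = -1
So the dimensions are [M⁻¹ L⁴ T⁻¹].

M: -1, L: 4, T: -1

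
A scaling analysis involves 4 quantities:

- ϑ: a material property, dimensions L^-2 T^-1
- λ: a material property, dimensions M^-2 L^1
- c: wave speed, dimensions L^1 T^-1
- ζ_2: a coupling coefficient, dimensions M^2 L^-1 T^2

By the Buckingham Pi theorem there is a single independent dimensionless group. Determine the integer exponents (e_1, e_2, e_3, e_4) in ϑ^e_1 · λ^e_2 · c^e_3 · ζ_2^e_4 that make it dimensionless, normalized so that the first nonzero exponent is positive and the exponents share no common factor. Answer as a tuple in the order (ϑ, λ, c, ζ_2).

(2, 3, 4, 3)

M: e_1·(0) + e_2·(-2) + e_3·(0) + e_4·(2) = 0
L: e_1·(-2) + e_2·(1) + e_3·(1) + e_4·(-1) = 0
T: e_1·(-1) + e_2·(0) + e_3·(-1) + e_4·(2) = 0
Solving this homogeneous linear system for the smallest-integer solution (first nonzero entry positive) gives (2, 3, 4, 3).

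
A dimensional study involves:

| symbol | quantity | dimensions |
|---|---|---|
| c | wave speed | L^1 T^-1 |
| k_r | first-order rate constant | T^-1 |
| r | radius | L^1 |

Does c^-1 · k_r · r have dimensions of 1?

yes

Sum the exponent of each base dimension across the product:
  L: −[c]_L + [k_r]_L + [r]_L = −(1) + (0) + (1) = 0
  T: −[c]_T + [k_r]_T + [r]_T = −(-1) + (-1) + (0) = 0
All base exponents vanish — dimensionless.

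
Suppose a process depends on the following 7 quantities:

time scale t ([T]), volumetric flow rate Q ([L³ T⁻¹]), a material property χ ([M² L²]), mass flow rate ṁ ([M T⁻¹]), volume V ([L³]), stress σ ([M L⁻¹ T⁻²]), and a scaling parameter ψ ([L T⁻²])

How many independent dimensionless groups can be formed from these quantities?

4

There are 7 variables and 3 base dimensions (M, L, T).
The dimension matrix has rank 3.
Independent dimensionless groups: 7 − 3 = 4.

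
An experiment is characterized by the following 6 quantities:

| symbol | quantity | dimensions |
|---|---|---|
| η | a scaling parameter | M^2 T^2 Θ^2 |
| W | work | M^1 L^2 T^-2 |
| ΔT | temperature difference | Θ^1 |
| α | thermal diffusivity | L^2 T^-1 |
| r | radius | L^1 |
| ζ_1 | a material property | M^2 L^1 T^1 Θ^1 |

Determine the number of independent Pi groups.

2

There are 6 variables and 4 base dimensions (M, L, T, Θ).
The dimension matrix has rank 4.
Independent dimensionless groups: 6 − 4 = 2.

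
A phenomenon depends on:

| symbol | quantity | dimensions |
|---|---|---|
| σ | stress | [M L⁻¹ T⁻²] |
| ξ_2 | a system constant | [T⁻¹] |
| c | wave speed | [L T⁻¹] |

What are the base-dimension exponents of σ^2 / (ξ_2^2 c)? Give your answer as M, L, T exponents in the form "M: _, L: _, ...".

Collect each base-dimension exponent across the product:
  M: 2·(1) − 2·(0) − (0) = 2
  L: 2·(-1) − 2·(0) − (1) = -3
  T: 2·(-2) − 2·(-1) − (-1) = -1
So the dimensions are [M² L⁻³ T⁻¹].

M: 2, L: -3, T: -1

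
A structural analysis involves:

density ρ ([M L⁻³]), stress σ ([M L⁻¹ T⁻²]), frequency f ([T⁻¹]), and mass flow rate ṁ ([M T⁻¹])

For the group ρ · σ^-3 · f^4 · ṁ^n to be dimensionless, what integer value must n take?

2

Balance the M exponent: (1)·n from ṁ, plus (1) − 3·(1) + 4·(0) = -2 from the rest, must sum to zero.
n − 2 = 0, so n = 2.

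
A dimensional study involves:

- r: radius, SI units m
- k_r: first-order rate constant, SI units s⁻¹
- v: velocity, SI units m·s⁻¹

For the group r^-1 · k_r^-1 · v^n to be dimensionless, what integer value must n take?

1

Balance the L exponent: (1)·n from v, plus −(1) − (0) = -1 from the rest, must sum to zero.
n − 1 = 0, so n = 1.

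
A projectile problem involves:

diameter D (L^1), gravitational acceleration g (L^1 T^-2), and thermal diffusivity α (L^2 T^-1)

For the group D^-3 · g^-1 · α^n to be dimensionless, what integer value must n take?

2

Balance the L exponent: (2)·n from α, plus −3·(1) − (1) = -4 from the rest, must sum to zero.
2n − 4 = 0, so n = 2.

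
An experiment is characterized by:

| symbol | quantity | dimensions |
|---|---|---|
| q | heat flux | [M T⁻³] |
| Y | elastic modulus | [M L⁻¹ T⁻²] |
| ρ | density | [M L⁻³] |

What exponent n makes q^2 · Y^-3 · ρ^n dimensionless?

Balance the M exponent: (1)·n from ρ, plus 2·(1) − 3·(1) = -1 from the rest, must sum to zero.
n − 1 = 0, so n = 1.

1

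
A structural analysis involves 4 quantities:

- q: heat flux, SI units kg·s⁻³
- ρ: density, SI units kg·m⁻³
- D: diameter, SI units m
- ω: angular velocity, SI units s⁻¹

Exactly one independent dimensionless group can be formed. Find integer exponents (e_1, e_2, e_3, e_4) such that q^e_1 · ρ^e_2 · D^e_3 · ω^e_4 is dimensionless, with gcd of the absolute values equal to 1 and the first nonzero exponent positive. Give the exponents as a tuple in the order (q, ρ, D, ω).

M: e_1·(1) + e_2·(1) + e_3·(0) + e_4·(0) = 0
L: e_1·(0) + e_2·(-3) + e_3·(1) + e_4·(0) = 0
T: e_1·(-3) + e_2·(0) + e_3·(0) + e_4·(-1) = 0
Solving this homogeneous linear system for the smallest-integer solution (first nonzero entry positive) gives (1, -1, -3, -3).

(1, -1, -3, -3)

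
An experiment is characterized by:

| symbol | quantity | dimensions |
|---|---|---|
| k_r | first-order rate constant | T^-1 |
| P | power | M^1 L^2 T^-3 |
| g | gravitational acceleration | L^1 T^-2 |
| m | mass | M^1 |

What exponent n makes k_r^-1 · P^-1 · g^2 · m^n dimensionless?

1

Balance the M exponent: (1)·n from m, plus −(0) − (1) + 2·(0) = -1 from the rest, must sum to zero.
n − 1 = 0, so n = 1.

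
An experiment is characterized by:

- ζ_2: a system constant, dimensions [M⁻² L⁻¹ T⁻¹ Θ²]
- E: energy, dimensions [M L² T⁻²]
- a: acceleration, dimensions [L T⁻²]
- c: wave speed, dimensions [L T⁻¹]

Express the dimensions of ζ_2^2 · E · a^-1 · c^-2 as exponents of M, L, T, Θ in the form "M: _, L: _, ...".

Collect each base-dimension exponent across the product:
  M: 2·(-2) + (1) − (0) − 2·(0) = -3
  L: 2·(-1) + (2) − (1) − 2·(1) = -3
  T: 2·(-1) + (-2) − (-2) − 2·(-1) = 0
  Θ: 2·(2) + (0) − (0) − 2·(0) = 4
So the dimensions are [M⁻³ L⁻³ Θ⁴].

M: -3, L: -3, T: 0, Θ: 4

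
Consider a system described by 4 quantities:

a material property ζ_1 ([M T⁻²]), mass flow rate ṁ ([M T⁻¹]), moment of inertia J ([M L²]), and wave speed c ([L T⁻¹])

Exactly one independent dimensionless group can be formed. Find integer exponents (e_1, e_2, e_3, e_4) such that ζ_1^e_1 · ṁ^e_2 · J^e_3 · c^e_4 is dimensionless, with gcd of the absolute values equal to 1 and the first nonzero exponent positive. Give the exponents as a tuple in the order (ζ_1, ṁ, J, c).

(3, -4, 1, -2)

M: e_1·(1) + e_2·(1) + e_3·(1) + e_4·(0) = 0
L: e_1·(0) + e_2·(0) + e_3·(2) + e_4·(1) = 0
T: e_1·(-2) + e_2·(-1) + e_3·(0) + e_4·(-1) = 0
Solving this homogeneous linear system for the smallest-integer solution (first nonzero entry positive) gives (3, -4, 1, -2).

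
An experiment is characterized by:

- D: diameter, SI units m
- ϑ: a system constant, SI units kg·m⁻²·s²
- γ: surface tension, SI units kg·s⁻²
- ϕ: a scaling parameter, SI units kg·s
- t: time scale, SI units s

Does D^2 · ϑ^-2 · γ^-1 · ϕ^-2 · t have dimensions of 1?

no

Sum the exponent of each base dimension across the product:
  M: 2·[D]_M − 2·[ϑ]_M − [γ]_M − 2·[ϕ]_M + [t]_M = 2·(0) − 2·(1) − (1) − 2·(1) + (0) = -5
  L: 2·[D]_L − 2·[ϑ]_L − [γ]_L − 2·[ϕ]_L + [t]_L = 2·(1) − 2·(-2) − (0) − 2·(0) + (0) = 6
  T: 2·[D]_T − 2·[ϑ]_T − [γ]_T − 2·[ϕ]_T + [t]_T = 2·(0) − 2·(2) − (-2) − 2·(1) + (1) = -3
Net dimensions [M⁻⁵ L⁶ T⁻³] ≠ [1] — not dimensionless.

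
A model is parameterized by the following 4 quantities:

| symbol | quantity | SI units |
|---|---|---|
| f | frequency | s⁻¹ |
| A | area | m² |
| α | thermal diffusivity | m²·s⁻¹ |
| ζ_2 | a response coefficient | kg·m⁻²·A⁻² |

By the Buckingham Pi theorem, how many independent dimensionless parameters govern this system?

1

There are 4 variables and 4 base dimensions (M, L, T, I).
The dimension matrix has rank 3 (less than 4: the dimension vectors are linearly dependent).
Independent dimensionless groups: 4 − 3 = 1.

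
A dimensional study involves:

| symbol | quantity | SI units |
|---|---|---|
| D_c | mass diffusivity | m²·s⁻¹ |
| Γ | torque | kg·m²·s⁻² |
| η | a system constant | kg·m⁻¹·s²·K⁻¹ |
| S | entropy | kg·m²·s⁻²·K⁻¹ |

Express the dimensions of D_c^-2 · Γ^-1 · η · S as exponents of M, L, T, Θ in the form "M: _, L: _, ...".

Collect each base-dimension exponent across the product:
  M: −2·(0) − (1) + (1) + (1) = 1
  L: −2·(2) − (2) + (-1) + (2) = -5
  T: −2·(-1) − (-2) + (2) + (-2) = 4
  Θ: −2·(0) − (0) + (-1) + (-1) = -2
So the dimensions are [M L⁻⁵ T⁴ Θ⁻²].

M: 1, L: -5, T: 4, Θ: -2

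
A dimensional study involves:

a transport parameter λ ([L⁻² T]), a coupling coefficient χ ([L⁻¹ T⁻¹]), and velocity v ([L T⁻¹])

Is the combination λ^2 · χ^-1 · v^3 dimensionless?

Sum the exponent of each base dimension across the product:
  M: 2·[λ]_M − [χ]_M + 3·[v]_M = 2·(0) − (0) + 3·(0) = 0
  L: 2·[λ]_L − [χ]_L + 3·[v]_L = 2·(-2) − (-1) + 3·(1) = 0
  T: 2·[λ]_T − [χ]_T + 3·[v]_T = 2·(1) − (-1) + 3·(-1) = 0
All base exponents vanish — dimensionless.

yes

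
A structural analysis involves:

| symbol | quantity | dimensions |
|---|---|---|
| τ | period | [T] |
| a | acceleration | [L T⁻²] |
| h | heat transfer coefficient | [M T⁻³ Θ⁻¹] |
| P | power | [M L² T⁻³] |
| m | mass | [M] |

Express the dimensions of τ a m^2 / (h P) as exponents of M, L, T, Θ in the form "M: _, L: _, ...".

M: 0, L: -1, T: 5, Θ: 1

Collect each base-dimension exponent across the product:
  M: (0) + (0) − (1) − (1) + 2·(1) = 0
  L: (0) + (1) − (0) − (2) + 2·(0) = -1
  T: (1) + (-2) − (-3) − (-3) + 2·(0) = 5
  Θ: (0) + (0) − (-1) − (0) + 2·(0) = 1
So the dimensions are [L⁻¹ T⁵ Θ].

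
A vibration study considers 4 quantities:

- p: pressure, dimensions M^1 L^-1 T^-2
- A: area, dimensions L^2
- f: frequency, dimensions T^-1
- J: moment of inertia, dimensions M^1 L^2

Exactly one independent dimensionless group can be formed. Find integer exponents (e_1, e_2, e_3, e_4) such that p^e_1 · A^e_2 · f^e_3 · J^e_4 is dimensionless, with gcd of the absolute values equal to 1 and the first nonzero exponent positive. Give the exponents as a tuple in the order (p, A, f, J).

M: e_1·(1) + e_2·(0) + e_3·(0) + e_4·(1) = 0
L: e_1·(-1) + e_2·(2) + e_3·(0) + e_4·(2) = 0
T: e_1·(-2) + e_2·(0) + e_3·(-1) + e_4·(0) = 0
Solving this homogeneous linear system for the smallest-integer solution (first nonzero entry positive) gives (2, 3, -4, -2).

(2, 3, -4, -2)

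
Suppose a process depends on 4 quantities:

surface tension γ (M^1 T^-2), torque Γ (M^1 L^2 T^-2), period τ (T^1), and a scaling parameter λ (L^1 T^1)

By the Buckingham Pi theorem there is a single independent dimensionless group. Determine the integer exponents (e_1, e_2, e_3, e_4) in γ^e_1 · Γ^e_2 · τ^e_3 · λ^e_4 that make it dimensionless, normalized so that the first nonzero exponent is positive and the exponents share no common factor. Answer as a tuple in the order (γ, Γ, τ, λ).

M: e_1·(1) + e_2·(1) + e_3·(0) + e_4·(0) = 0
L: e_1·(0) + e_2·(2) + e_3·(0) + e_4·(1) = 0
T: e_1·(-2) + e_2·(-2) + e_3·(1) + e_4·(1) = 0
Solving this homogeneous linear system for the smallest-integer solution (first nonzero entry positive) gives (1, -1, -2, 2).

(1, -1, -2, 2)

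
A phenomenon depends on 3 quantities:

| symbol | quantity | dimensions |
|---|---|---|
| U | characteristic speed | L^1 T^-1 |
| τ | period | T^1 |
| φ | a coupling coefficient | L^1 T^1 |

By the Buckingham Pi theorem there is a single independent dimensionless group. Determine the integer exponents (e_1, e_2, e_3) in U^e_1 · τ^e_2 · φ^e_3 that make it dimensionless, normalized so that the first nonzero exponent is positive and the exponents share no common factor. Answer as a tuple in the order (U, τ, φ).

L: e_1·(1) + e_2·(0) + e_3·(1) = 0
T: e_1·(-1) + e_2·(1) + e_3·(1) = 0
Solving this homogeneous linear system for the smallest-integer solution (first nonzero entry positive) gives (1, 2, -1).

(1, 2, -1)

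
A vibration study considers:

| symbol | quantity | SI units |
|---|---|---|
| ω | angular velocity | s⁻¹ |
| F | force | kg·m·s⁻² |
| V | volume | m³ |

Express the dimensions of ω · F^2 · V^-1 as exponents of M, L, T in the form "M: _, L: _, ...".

Collect each base-dimension exponent across the product:
  M: (0) + 2·(1) − (0) = 2
  L: (0) + 2·(1) − (3) = -1
  T: (-1) + 2·(-2) − (0) = -5
So the dimensions are [M² L⁻¹ T⁻⁵].

M: 2, L: -1, T: -5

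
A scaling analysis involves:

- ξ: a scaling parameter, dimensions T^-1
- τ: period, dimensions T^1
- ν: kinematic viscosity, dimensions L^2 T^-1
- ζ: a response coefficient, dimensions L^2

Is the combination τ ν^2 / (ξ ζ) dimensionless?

no

Sum the exponent of each base dimension across the product:
  L: −[ξ]_L + [τ]_L + 2·[ν]_L − [ζ]_L = −(0) + (0) + 2·(2) − (2) = 2
  T: −[ξ]_T + [τ]_T + 2·[ν]_T − [ζ]_T = −(-1) + (1) + 2·(-1) − (0) = 0
Net dimensions [L²] ≠ [1] — not dimensionless.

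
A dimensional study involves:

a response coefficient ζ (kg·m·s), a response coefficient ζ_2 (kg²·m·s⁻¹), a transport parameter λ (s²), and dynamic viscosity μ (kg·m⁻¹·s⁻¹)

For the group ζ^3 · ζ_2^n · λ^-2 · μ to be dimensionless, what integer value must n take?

Balance the M exponent: (2)·n from ζ_2, plus 3·(1) − 2·(0) + (1) = 4 from the rest, must sum to zero.
2n + 4 = 0, so n = -2.

-2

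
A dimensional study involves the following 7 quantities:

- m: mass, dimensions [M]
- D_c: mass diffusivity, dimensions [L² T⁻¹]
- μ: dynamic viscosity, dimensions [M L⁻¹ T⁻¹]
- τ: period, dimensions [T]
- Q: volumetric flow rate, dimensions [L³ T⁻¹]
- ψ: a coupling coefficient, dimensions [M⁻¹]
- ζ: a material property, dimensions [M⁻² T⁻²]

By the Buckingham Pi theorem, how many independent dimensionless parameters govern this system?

4

There are 7 variables and 3 base dimensions (M, L, T).
The dimension matrix has rank 3.
Independent dimensionless groups: 7 − 3 = 4.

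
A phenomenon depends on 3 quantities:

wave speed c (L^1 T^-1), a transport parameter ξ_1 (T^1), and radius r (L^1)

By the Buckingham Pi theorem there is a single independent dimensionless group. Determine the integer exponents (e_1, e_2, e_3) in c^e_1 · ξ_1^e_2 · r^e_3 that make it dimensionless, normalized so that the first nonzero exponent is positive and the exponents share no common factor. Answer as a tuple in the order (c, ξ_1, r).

(1, 1, -1)

L: e_1·(1) + e_2·(0) + e_3·(1) = 0
T: e_1·(-1) + e_2·(1) + e_3·(0) = 0
Solving this homogeneous linear system for the smallest-integer solution (first nonzero entry positive) gives (1, 1, -1).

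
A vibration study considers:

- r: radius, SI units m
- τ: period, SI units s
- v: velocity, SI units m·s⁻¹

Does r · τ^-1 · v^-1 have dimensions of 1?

Sum the exponent of each base dimension across the product:
  M: [r]_M − [τ]_M − [v]_M = (0) − (0) − (0) = 0
  L: [r]_L − [τ]_L − [v]_L = (1) − (0) − (1) = 0
  T: [r]_T − [τ]_T − [v]_T = (0) − (1) − (-1) = 0
  Θ: [r]_Θ − [τ]_Θ − [v]_Θ = (0) − (0) − (0) = 0
All base exponents vanish — dimensionless.

yes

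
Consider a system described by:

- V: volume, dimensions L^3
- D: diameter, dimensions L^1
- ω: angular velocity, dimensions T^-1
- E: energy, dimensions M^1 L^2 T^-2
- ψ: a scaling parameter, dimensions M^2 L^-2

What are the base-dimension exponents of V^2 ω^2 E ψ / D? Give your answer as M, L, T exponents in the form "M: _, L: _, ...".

Collect each base-dimension exponent across the product:
  M: 2·(0) − (0) + 2·(0) + (1) + (2) = 3
  L: 2·(3) − (1) + 2·(0) + (2) + (-2) = 5
  T: 2·(0) − (0) + 2·(-1) + (-2) + (0) = -4
So the dimensions are [M³ L⁵ T⁻⁴].

M: 3, L: 5, T: -4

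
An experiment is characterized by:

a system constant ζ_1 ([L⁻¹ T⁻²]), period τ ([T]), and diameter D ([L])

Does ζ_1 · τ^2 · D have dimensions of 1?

Sum the exponent of each base dimension across the product:
  L: [ζ_1]_L + 2·[τ]_L + [D]_L = (-1) + 2·(0) + (1) = 0
  T: [ζ_1]_T + 2·[τ]_T + [D]_T = (-2) + 2·(1) + (0) = 0
All base exponents vanish — dimensionless.

yes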